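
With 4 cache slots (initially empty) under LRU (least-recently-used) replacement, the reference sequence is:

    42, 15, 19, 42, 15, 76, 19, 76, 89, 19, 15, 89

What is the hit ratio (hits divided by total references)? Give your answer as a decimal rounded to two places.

0.58

42 → miss, frames (42)
15 → miss, frames (42 15)
19 → miss, frames (42 15 19)
42 → hit
15 → hit
76 → miss, frames (19 42 15 76)
19 → hit
76 → hit
89 → miss, evict 42, frames (15 19 76 89)
19 → hit
15 → hit
89 → hit
Hits: 7 of 12 references → 7/12 = 0.5833.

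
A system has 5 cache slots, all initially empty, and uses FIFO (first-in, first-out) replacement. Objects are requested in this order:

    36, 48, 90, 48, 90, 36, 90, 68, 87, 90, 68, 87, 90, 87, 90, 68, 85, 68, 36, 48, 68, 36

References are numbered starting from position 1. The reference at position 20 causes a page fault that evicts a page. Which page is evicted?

pos 1: 36 -> fault, frames [36]
pos 2: 48 -> fault, frames [36, 48]
pos 3: 90 -> fault, frames [36, 48, 90]
pos 4: 48 -> hit
pos 5: 90 -> hit
pos 6: 36 -> hit
pos 7: 90 -> hit
pos 8: 68 -> fault, frames [36, 48, 90, 68]
pos 9: 87 -> fault, frames [36, 48, 90, 68, 87]
pos 10: 90 -> hit
pos 11: 68 -> hit
pos 12: 87 -> hit
pos 13: 90 -> hit
pos 14: 87 -> hit
pos 15: 90 -> hit
pos 16: 68 -> hit
pos 17: 85 -> fault, evict 36, frames [48, 90, 68, 87, 85]
pos 18: 68 -> hit
pos 19: 36 -> fault, evict 48, frames [90, 68, 87, 85, 36]
pos 20: 48 -> fault, evict 90, frames [68, 87, 85, 36, 48]
At position 20, page 90 is evicted.

90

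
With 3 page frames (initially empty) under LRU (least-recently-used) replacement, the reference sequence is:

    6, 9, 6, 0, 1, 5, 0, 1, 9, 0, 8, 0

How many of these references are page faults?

7

6: miss, frames (6)
9: miss, frames (6 9)
6: hit
0: miss, frames (9 6 0)
1: miss, evict 9, frames (6 0 1)
5: miss, evict 6, frames (0 1 5)
0: hit
1: hit
9: miss, evict 5, frames (0 1 9)
0: hit
8: miss, evict 1, frames (9 0 8)
0: hit
Page faults: 7.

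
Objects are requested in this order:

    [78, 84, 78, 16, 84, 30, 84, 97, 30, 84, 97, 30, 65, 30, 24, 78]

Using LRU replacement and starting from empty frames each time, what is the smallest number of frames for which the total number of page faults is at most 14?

f=1: 16 faults
f=2: 13 faults
f=3: 8 faults
f=4: 8 faults
f=5: 8 faults
f=6: 8 faults
f=7: 7 faults
Smallest f with faults ≤ 14 is 2.

2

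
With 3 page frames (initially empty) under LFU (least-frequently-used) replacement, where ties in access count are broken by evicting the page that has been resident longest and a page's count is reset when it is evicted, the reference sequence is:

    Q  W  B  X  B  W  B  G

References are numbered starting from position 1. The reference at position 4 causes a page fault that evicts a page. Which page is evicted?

pos 1: Q → fault, frames (Q)
pos 2: W → fault, frames (Q W)
pos 3: B → fault, frames (Q W B)
pos 4: X → fault, evict Q, frames (W B X)
At position 4, page Q is evicted.

Q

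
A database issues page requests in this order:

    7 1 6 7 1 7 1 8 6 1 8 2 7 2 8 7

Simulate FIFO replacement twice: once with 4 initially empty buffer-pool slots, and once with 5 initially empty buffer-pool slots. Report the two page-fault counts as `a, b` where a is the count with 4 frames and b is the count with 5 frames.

6, 5

4 frames: F F F . . . . F . . . F F . . . → 6 faults.
5 frames: F F F . . . . F . . . F . . . . → 5 faults.
5 < 6: adding a frame reduced faults, as is typical.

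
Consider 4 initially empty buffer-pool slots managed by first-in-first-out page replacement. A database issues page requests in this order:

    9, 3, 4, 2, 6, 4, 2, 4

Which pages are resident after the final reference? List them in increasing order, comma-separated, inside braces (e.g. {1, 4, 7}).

9: fault, frames [9]
3: fault, frames [9, 3]
4: fault, frames [9, 3, 4]
2: fault, frames [9, 3, 4, 2]
6: fault, evict 9, frames [3, 4, 2, 6]
4: hit
2: hit
4: hit

{2, 3, 4, 6}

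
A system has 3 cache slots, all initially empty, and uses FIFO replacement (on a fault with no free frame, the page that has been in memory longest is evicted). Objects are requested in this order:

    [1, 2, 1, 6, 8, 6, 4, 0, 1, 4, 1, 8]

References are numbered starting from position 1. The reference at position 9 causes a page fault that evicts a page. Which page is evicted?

pos 1: 1 → miss, frames {1}
pos 2: 2 → miss, frames {1,2}
pos 3: 1 → hit
pos 4: 6 → miss, frames {1,2,6}
pos 5: 8 → miss, evict 1, frames {2,6,8}
pos 6: 6 → hit
pos 7: 4 → miss, evict 2, frames {6,8,4}
pos 8: 0 → miss, evict 6, frames {8,4,0}
pos 9: 1 → miss, evict 8, frames {4,0,1}
At position 9, page 8 is evicted.

8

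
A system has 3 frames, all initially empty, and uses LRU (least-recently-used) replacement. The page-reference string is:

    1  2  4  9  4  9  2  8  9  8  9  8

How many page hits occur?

1: miss, frames (1)
2: miss, frames (1 2)
4: miss, frames (1 2 4)
9: miss, evict 1, frames (2 4 9)
4: hit
9: hit
2: hit
8: miss, evict 4, frames (9 2 8)
9: hit
8: hit
9: hit
8: hit
Hits: 7.

7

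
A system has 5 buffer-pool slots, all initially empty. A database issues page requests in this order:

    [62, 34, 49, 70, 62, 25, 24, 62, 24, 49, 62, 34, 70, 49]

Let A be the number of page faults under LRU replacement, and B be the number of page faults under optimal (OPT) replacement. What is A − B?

Under LRU: F F F F . F F . . . . F F . → 8 faults.
Under OPT: F F F F . F F . . . . . . . → 6 faults.
A − B = 8 − 6 = 2.

2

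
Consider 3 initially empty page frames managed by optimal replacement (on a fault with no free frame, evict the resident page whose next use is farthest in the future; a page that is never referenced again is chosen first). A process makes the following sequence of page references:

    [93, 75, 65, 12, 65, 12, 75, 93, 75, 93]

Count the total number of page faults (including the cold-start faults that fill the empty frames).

5

93: miss, frames (93)
75: miss, frames (93 75)
65: miss, frames (93 75 65)
12: miss, evict 93, frames (75 65 12)
65: hit
12: hit
75: hit
93: miss, evict 12, frames (75 65 93)
75: hit
93: hit
Page faults: 5.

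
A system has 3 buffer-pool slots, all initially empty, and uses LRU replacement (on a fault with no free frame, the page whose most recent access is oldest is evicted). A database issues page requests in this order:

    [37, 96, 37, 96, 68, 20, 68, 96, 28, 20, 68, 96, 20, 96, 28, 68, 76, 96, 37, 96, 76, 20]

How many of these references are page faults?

14

37 → fault, frames (37)
96 → fault, frames (37 96)
37 → hit
96 → hit
68 → fault, frames (37 96 68)
20 → fault, evict 37, frames (96 68 20)
68 → hit
96 → hit
28 → fault, evict 20, frames (68 96 28)
20 → fault, evict 68, frames (96 28 20)
68 → fault, evict 96, frames (28 20 68)
96 → fault, evict 28, frames (20 68 96)
20 → hit
96 → hit
28 → fault, evict 68, frames (20 96 28)
68 → fault, evict 20, frames (96 28 68)
76 → fault, evict 96, frames (28 68 76)
96 → fault, evict 28, frames (68 76 96)
37 → fault, evict 68, frames (76 96 37)
96 → hit
76 → hit
20 → fault, evict 37, frames (96 76 20)
Page faults: 14.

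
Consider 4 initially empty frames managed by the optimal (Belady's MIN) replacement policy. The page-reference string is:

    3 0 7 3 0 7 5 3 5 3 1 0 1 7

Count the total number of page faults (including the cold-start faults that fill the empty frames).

5

3 -> fault, frames {3}
0 -> fault, frames {3,0}
7 -> fault, frames {3,0,7}
3 -> hit
0 -> hit
7 -> hit
5 -> fault, frames {3,0,7,5}
3 -> hit
5 -> hit
3 -> hit
1 -> fault, evict 5, frames {3,0,7,1}
0 -> hit
1 -> hit
7 -> hit
Page faults: 5.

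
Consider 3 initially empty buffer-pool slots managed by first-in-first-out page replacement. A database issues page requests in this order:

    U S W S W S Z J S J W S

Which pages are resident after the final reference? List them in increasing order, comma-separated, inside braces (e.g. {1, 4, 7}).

U: fault, frames [U]
S: fault, frames [U, S]
W: fault, frames [U, S, W]
S: hit
W: hit
S: hit
Z: fault, evict U, frames [S, W, Z]
J: fault, evict S, frames [W, Z, J]
S: fault, evict W, frames [Z, J, S]
J: hit
W: fault, evict Z, frames [J, S, W]
S: hit

{J, S, W}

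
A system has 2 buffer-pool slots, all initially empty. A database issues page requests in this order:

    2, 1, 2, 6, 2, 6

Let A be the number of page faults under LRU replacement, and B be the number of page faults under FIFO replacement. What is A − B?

-1

Under LRU: F F . F . . → 3 faults.
Under FIFO: F F . F F . → 4 faults.
A − B = 3 − 4 = -1.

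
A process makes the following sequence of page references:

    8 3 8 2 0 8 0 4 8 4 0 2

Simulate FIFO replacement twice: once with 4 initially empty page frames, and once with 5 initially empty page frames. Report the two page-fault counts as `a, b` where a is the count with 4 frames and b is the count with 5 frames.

4 frames: F F . F F . . F F . . . → 6 faults.
5 frames: F F . F F . . F . . . . → 5 faults.
5 < 6: adding a frame reduced faults, as is typical.

6, 5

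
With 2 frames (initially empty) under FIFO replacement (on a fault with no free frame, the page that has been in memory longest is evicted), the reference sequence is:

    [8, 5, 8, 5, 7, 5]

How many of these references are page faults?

3

8 -> miss, frames [8]
5 -> miss, frames [8, 5]
8 -> hit
5 -> hit
7 -> miss, evict 8, frames [5, 7]
5 -> hit
Page faults: 3.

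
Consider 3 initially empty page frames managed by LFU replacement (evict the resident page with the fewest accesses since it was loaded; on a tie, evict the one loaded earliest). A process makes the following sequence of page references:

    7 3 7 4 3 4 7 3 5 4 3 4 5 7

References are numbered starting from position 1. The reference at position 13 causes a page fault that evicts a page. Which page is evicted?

4

pos 1: 7 → miss, frames [7]
pos 2: 3 → miss, frames [7, 3]
pos 3: 7 → hit
pos 4: 4 → miss, frames [7, 3, 4]
pos 5: 3 → hit
pos 6: 4 → hit
pos 7: 7 → hit
pos 8: 3 → hit
pos 9: 5 → miss, evict 4, frames [7, 3, 5]
pos 10: 4 → miss, evict 5, frames [7, 3, 4]
pos 11: 3 → hit
pos 12: 4 → hit
pos 13: 5 → miss, evict 4, frames [7, 3, 5]
At position 13, page 4 is evicted.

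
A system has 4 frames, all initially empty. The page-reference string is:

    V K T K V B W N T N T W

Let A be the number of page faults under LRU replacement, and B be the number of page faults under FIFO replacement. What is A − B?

1

Under LRU: F F F . . F F F F . . . → 7 faults.
Under FIFO: F F F . . F F F . . . . → 6 faults.
A − B = 7 − 6 = 1.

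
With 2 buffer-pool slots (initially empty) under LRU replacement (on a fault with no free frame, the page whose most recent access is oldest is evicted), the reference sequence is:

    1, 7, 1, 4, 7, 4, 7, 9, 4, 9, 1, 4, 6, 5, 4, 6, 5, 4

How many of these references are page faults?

14

1 -> miss, frames [1]
7 -> miss, frames [1, 7]
1 -> hit
4 -> miss, evict 7, frames [1, 4]
7 -> miss, evict 1, frames [4, 7]
4 -> hit
7 -> hit
9 -> miss, evict 4, frames [7, 9]
4 -> miss, evict 7, frames [9, 4]
9 -> hit
1 -> miss, evict 4, frames [9, 1]
4 -> miss, evict 9, frames [1, 4]
6 -> miss, evict 1, frames [4, 6]
5 -> miss, evict 4, frames [6, 5]
4 -> miss, evict 6, frames [5, 4]
6 -> miss, evict 5, frames [4, 6]
5 -> miss, evict 4, frames [6, 5]
4 -> miss, evict 6, frames [5, 4]
Page faults: 14.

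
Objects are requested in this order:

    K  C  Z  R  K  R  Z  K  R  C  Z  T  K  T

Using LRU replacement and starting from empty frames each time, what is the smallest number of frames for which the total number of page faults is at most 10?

f=1: 14 faults
f=2: 12 faults
f=3: 9 faults
f=4: 6 faults
f=5: 5 faults
Smallest f with faults ≤ 10 is 3.

3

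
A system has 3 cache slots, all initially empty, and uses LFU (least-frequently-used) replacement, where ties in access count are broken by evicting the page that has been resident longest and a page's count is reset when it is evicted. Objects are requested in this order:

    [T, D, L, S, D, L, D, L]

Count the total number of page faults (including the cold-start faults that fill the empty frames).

4

T -> fault, frames (T)
D -> fault, frames (T D)
L -> fault, frames (T D L)
S -> fault, evict T, frames (D L S)
D -> hit
L -> hit
D -> hit
L -> hit
Page faults: 4.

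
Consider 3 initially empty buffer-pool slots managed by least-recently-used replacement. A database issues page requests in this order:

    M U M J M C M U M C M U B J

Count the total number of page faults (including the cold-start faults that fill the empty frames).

M: fault, frames [M]
U: fault, frames [M, U]
M: hit
J: fault, frames [U, M, J]
M: hit
C: fault, evict U, frames [J, M, C]
M: hit
U: fault, evict J, frames [C, M, U]
M: hit
C: hit
M: hit
U: hit
B: fault, evict C, frames [M, U, B]
J: fault, evict M, frames [U, B, J]
Page faults: 7.

7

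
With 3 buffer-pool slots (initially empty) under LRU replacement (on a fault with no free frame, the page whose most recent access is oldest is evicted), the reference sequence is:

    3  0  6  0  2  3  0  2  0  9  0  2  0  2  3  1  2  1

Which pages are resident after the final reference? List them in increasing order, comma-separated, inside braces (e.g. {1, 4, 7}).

3 -> fault, frames [3]
0 -> fault, frames [3, 0]
6 -> fault, frames [3, 0, 6]
0 -> hit
2 -> fault, evict 3, frames [6, 0, 2]
3 -> fault, evict 6, frames [0, 2, 3]
0 -> hit
2 -> hit
0 -> hit
9 -> fault, evict 3, frames [2, 0, 9]
0 -> hit
2 -> hit
0 -> hit
2 -> hit
3 -> fault, evict 9, frames [0, 2, 3]
1 -> fault, evict 0, frames [2, 3, 1]
2 -> hit
1 -> hit

{1, 2, 3}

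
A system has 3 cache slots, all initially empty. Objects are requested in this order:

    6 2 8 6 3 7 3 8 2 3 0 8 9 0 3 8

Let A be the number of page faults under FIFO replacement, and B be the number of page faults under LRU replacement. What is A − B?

Under FIFO: F F F . F F . . F . F F F . F . → 10 faults.
Under LRU: F F F . F F . F F . F F F . F F → 12 faults.
A − B = 10 − 12 = -2.

-2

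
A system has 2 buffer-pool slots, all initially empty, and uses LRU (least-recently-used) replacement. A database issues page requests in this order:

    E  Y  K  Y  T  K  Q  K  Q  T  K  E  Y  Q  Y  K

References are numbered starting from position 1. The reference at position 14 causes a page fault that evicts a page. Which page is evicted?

pos 1: E -> miss, frames {E}
pos 2: Y -> miss, frames {E,Y}
pos 3: K -> miss, evict E, frames {Y,K}
pos 4: Y -> hit
pos 5: T -> miss, evict K, frames {Y,T}
pos 6: K -> miss, evict Y, frames {T,K}
pos 7: Q -> miss, evict T, frames {K,Q}
pos 8: K -> hit
pos 9: Q -> hit
pos 10: T -> miss, evict K, frames {Q,T}
pos 11: K -> miss, evict Q, frames {T,K}
pos 12: E -> miss, evict T, frames {K,E}
pos 13: Y -> miss, evict K, frames {E,Y}
pos 14: Q -> miss, evict E, frames {Y,Q}
At position 14, page E is evicted.

E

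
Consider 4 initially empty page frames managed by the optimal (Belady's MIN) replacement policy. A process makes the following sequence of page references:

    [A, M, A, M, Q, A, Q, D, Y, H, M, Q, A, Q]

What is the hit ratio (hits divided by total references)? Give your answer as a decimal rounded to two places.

A -> miss, frames [A]
M -> miss, frames [A, M]
A -> hit
M -> hit
Q -> miss, frames [A, M, Q]
A -> hit
Q -> hit
D -> miss, frames [A, M, Q, D]
Y -> miss, evict D, frames [A, M, Q, Y]
H -> miss, evict Y, frames [A, M, Q, H]
M -> hit
Q -> hit
A -> hit
Q -> hit
Hits: 8 of 14 references → 8/14 = 0.5714.

0.57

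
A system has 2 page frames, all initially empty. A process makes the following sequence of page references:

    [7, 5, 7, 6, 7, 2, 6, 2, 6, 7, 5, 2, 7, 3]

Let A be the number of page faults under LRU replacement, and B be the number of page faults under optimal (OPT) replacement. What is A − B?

2

Under LRU: F F . F . F F . . F F F F F → 10 faults.
Under OPT: F F . F . F . . . F F . F F → 8 faults.
A − B = 10 − 8 = 2.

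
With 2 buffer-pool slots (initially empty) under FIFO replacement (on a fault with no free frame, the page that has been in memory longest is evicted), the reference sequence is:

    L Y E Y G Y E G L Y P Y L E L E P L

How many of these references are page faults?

L -> fault, frames [L]
Y -> fault, frames [L, Y]
E -> fault, evict L, frames [Y, E]
Y -> hit
G -> fault, evict Y, frames [E, G]
Y -> fault, evict E, frames [G, Y]
E -> fault, evict G, frames [Y, E]
G -> fault, evict Y, frames [E, G]
L -> fault, evict E, frames [G, L]
Y -> fault, evict G, frames [L, Y]
P -> fault, evict L, frames [Y, P]
Y -> hit
L -> fault, evict Y, frames [P, L]
E -> fault, evict P, frames [L, E]
L -> hit
E -> hit
P -> fault, evict L, frames [E, P]
L -> fault, evict E, frames [P, L]
Page faults: 14.

14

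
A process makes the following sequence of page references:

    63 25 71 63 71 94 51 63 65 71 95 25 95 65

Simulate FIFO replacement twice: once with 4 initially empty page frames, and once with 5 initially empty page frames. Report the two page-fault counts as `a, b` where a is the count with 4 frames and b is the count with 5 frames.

4 frames: F F F . . F F F F F F F . . → 10 faults.
5 frames: F F F . . F F . F . F F . . → 8 faults.
8 < 10: adding a frame reduced faults, as is typical.

10, 8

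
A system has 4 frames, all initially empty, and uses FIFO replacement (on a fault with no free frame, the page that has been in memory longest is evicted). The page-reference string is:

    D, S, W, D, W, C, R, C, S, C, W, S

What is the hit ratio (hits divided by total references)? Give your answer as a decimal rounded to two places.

0.58

D → fault, frames {D}
S → fault, frames {D,S}
W → fault, frames {D,S,W}
D → hit
W → hit
C → fault, frames {D,S,W,C}
R → fault, evict D, frames {S,W,C,R}
C → hit
S → hit
C → hit
W → hit
S → hit
Hits: 7 of 12 references → 7/12 = 0.5833.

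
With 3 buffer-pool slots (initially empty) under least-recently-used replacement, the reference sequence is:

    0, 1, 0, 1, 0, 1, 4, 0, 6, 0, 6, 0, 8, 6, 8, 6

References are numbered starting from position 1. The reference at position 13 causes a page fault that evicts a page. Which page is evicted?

4

pos 1: 0 → miss, frames (0)
pos 2: 1 → miss, frames (0 1)
pos 3: 0 → hit
pos 4: 1 → hit
pos 5: 0 → hit
pos 6: 1 → hit
pos 7: 4 → miss, frames (0 1 4)
pos 8: 0 → hit
pos 9: 6 → miss, evict 1, frames (4 0 6)
pos 10: 0 → hit
pos 11: 6 → hit
pos 12: 0 → hit
pos 13: 8 → miss, evict 4, frames (6 0 8)
At position 13, page 4 is evicted.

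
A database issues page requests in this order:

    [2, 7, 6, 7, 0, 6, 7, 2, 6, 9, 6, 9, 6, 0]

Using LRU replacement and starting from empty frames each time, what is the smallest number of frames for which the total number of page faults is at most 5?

5

f=1: 14 faults
f=2: 10 faults
f=3: 7 faults
f=4: 6 faults
f=5: 5 faults
Smallest f with faults ≤ 5 is 5.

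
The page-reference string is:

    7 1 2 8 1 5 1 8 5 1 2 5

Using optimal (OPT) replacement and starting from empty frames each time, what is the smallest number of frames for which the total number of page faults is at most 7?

3

f=1: 12 faults
f=2: 8 faults
f=3: 6 faults
f=4: 5 faults
f=5: 5 faults
Smallest f with faults ≤ 7 is 3.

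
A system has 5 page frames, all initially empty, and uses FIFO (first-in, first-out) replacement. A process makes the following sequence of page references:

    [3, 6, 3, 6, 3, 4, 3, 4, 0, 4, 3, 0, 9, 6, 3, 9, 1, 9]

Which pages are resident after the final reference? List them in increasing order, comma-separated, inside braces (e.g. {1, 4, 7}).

3 -> fault, frames [3]
6 -> fault, frames [3, 6]
3 -> hit
6 -> hit
3 -> hit
4 -> fault, frames [3, 6, 4]
3 -> hit
4 -> hit
0 -> fault, frames [3, 6, 4, 0]
4 -> hit
3 -> hit
0 -> hit
9 -> fault, frames [3, 6, 4, 0, 9]
6 -> hit
3 -> hit
9 -> hit
1 -> fault, evict 3, frames [6, 4, 0, 9, 1]
9 -> hit

{0, 1, 4, 6, 9}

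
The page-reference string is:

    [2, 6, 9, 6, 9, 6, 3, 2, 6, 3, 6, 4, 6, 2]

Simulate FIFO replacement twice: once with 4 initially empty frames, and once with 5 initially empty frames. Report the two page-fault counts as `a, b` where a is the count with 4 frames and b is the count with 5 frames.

6, 5

4 frames: F F F . . . F . . . . F . F → 6 faults.
5 frames: F F F . . . F . . . . F . . → 5 faults.
5 < 6: adding a frame reduced faults, as is typical.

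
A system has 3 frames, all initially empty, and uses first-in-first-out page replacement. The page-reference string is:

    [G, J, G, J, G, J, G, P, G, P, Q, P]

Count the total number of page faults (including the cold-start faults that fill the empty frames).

4

G: miss, frames {G}
J: miss, frames {G,J}
G: hit
J: hit
G: hit
J: hit
G: hit
P: miss, frames {G,J,P}
G: hit
P: hit
Q: miss, evict G, frames {J,P,Q}
P: hit
Page faults: 4.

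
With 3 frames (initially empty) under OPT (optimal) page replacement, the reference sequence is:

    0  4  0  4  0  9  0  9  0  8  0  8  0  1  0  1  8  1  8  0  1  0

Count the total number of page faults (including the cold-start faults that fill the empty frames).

0 → fault, frames {0}
4 → fault, frames {0,4}
0 → hit
4 → hit
0 → hit
9 → fault, frames {0,4,9}
0 → hit
9 → hit
0 → hit
8 → fault, evict 9, frames {0,4,8}
0 → hit
8 → hit
0 → hit
1 → fault, evict 4, frames {0,8,1}
0 → hit
1 → hit
8 → hit
1 → hit
8 → hit
0 → hit
1 → hit
0 → hit
Page faults: 5.

5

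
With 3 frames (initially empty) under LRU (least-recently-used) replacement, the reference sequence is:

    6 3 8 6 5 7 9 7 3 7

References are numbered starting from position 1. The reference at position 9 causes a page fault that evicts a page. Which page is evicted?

5

pos 1: 6 → fault, frames (6)
pos 2: 3 → fault, frames (6 3)
pos 3: 8 → fault, frames (6 3 8)
pos 4: 6 → hit
pos 5: 5 → fault, evict 3, frames (8 6 5)
pos 6: 7 → fault, evict 8, frames (6 5 7)
pos 7: 9 → fault, evict 6, frames (5 7 9)
pos 8: 7 → hit
pos 9: 3 → fault, evict 5, frames (9 7 3)
At position 9, page 5 is evicted.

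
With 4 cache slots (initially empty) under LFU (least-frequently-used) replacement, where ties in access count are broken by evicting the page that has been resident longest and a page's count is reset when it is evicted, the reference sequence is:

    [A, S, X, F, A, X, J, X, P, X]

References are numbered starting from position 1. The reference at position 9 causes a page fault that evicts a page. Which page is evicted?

pos 1: A: miss, frames [A]
pos 2: S: miss, frames [A, S]
pos 3: X: miss, frames [A, S, X]
pos 4: F: miss, frames [A, S, X, F]
pos 5: A: hit
pos 6: X: hit
pos 7: J: miss, evict S, frames [A, X, F, J]
pos 8: X: hit
pos 9: P: miss, evict F, frames [A, X, J, P]
At position 9, page F is evicted.

F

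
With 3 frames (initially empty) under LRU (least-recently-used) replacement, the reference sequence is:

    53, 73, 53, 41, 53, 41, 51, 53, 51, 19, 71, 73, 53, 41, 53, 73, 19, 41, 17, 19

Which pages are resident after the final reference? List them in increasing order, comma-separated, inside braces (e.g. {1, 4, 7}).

53 → miss, frames {53}
73 → miss, frames {53,73}
53 → hit
41 → miss, frames {73,53,41}
53 → hit
41 → hit
51 → miss, evict 73, frames {53,41,51}
53 → hit
51 → hit
19 → miss, evict 41, frames {53,51,19}
71 → miss, evict 53, frames {51,19,71}
73 → miss, evict 51, frames {19,71,73}
53 → miss, evict 19, frames {71,73,53}
41 → miss, evict 71, frames {73,53,41}
53 → hit
73 → hit
19 → miss, evict 41, frames {53,73,19}
41 → miss, evict 53, frames {73,19,41}
17 → miss, evict 73, frames {19,41,17}
19 → hit

{17, 19, 41}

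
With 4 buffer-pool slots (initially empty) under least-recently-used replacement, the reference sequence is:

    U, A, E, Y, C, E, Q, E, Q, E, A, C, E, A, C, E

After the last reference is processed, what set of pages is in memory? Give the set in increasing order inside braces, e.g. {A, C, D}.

{A, C, E, Q}

U -> fault, frames [U]
A -> fault, frames [U, A]
E -> fault, frames [U, A, E]
Y -> fault, frames [U, A, E, Y]
C -> fault, evict U, frames [A, E, Y, C]
E -> hit
Q -> fault, evict A, frames [Y, C, E, Q]
E -> hit
Q -> hit
E -> hit
A -> fault, evict Y, frames [C, Q, E, A]
C -> hit
E -> hit
A -> hit
C -> hit
E -> hit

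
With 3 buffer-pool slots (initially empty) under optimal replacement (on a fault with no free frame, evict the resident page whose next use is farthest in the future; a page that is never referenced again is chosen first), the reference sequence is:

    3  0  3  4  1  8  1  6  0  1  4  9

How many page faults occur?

3: miss, frames (3)
0: miss, frames (3 0)
3: hit
4: miss, frames (3 0 4)
1: miss, evict 3, frames (0 4 1)
8: miss, evict 4, frames (0 1 8)
1: hit
6: miss, evict 8, frames (0 1 6)
0: hit
1: hit
4: miss, evict 6, frames (0 1 4)
9: miss, evict 4, frames (0 1 9)
Page faults: 8.

8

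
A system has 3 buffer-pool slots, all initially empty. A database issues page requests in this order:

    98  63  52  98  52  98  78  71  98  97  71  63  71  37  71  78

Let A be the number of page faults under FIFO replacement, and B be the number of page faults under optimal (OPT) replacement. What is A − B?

3

Under FIFO: F F F . . . F F F F . F F F . F → 11 faults.
Under OPT: F F F . . . F F . F . . . F . F → 8 faults.
A − B = 11 − 8 = 3.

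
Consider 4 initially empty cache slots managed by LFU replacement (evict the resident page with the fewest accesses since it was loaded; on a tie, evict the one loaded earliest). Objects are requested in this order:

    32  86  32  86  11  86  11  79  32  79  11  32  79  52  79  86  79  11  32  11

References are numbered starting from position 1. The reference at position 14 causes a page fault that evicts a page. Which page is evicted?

86

pos 1: 32 → miss, frames (32)
pos 2: 86 → miss, frames (32 86)
pos 3: 32 → hit
pos 4: 86 → hit
pos 5: 11 → miss, frames (32 86 11)
pos 6: 86 → hit
pos 7: 11 → hit
pos 8: 79 → miss, frames (32 86 11 79)
pos 9: 32 → hit
pos 10: 79 → hit
pos 11: 11 → hit
pos 12: 32 → hit
pos 13: 79 → hit
pos 14: 52 → miss, evict 86, frames (32 11 79 52)
At position 14, page 86 is evicted.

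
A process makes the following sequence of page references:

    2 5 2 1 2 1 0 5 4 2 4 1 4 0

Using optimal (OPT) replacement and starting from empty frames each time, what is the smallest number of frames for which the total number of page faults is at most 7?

f=1: 14 faults
f=2: 8 faults
f=3: 6 faults
f=4: 5 faults
f=5: 5 faults
Smallest f with faults ≤ 7 is 3.

3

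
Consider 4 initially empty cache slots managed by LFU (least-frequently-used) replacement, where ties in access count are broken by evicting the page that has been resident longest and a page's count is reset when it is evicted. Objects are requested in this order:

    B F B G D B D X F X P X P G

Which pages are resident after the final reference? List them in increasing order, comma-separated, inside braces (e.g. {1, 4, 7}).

{B, G, P, X}

B: fault, frames {B}
F: fault, frames {B,F}
B: hit
G: fault, frames {B,F,G}
D: fault, frames {B,F,G,D}
B: hit
D: hit
X: fault, evict F, frames {B,G,D,X}
F: fault, evict G, frames {B,D,X,F}
X: hit
P: fault, evict F, frames {B,D,X,P}
X: hit
P: hit
G: fault, evict D, frames {B,X,P,G}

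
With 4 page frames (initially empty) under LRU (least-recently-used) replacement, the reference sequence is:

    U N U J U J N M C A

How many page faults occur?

U → fault, frames [U]
N → fault, frames [U, N]
U → hit
J → fault, frames [N, U, J]
U → hit
J → hit
N → hit
M → fault, frames [U, J, N, M]
C → fault, evict U, frames [J, N, M, C]
A → fault, evict J, frames [N, M, C, A]
Page faults: 6.

6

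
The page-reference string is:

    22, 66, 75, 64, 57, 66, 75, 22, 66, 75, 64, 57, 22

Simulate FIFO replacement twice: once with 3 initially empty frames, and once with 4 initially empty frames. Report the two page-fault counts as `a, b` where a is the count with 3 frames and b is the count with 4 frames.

10, 11

3 frames: F F F F F F F F . . F F . → 10 faults.
4 frames: F F F F F . . F F F F F F → 11 faults.
11 > 10: adding a frame increased faults — Belady's anomaly.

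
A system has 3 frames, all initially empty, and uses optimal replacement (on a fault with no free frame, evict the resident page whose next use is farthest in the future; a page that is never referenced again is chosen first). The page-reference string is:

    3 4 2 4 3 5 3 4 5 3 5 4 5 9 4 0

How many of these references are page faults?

6

3 → fault, frames (3)
4 → fault, frames (3 4)
2 → fault, frames (3 4 2)
4 → hit
3 → hit
5 → fault, evict 2, frames (3 4 5)
3 → hit
4 → hit
5 → hit
3 → hit
5 → hit
4 → hit
5 → hit
9 → fault, evict 5, frames (3 4 9)
4 → hit
0 → fault, evict 9, frames (3 4 0)
Page faults: 6.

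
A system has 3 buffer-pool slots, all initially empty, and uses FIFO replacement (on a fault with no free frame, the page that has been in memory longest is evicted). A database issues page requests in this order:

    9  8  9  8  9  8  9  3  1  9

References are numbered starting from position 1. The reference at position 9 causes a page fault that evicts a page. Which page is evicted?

9

pos 1: 9 -> miss, frames (9)
pos 2: 8 -> miss, frames (9 8)
pos 3: 9 -> hit
pos 4: 8 -> hit
pos 5: 9 -> hit
pos 6: 8 -> hit
pos 7: 9 -> hit
pos 8: 3 -> miss, frames (9 8 3)
pos 9: 1 -> miss, evict 9, frames (8 3 1)
At position 9, page 9 is evicted.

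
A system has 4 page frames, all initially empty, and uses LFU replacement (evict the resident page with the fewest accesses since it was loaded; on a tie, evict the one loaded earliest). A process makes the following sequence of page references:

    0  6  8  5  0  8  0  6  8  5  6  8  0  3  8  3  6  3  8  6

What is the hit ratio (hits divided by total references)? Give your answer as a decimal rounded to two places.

0: miss, frames {0}
6: miss, frames {0,6}
8: miss, frames {0,6,8}
5: miss, frames {0,6,8,5}
0: hit
8: hit
0: hit
6: hit
8: hit
5: hit
6: hit
8: hit
0: hit
3: miss, evict 5, frames {0,6,8,3}
8: hit
3: hit
6: hit
3: hit
8: hit
6: hit
Hits: 15 of 20 references → 15/20 = 0.7500.

0.75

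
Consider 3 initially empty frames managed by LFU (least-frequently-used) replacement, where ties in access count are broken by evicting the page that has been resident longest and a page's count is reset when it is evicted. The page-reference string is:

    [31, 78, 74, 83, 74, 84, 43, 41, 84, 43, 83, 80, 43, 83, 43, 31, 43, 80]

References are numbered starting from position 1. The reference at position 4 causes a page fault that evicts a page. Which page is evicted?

31

pos 1: 31 -> miss, frames (31)
pos 2: 78 -> miss, frames (31 78)
pos 3: 74 -> miss, frames (31 78 74)
pos 4: 83 -> miss, evict 31, frames (78 74 83)
At position 4, page 31 is evicted.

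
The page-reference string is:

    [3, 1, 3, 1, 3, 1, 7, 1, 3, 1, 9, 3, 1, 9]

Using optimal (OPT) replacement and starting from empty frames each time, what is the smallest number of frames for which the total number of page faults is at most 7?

2

f=1: 14 faults
f=2: 6 faults
f=3: 4 faults
f=4: 4 faults
Smallest f with faults ≤ 7 is 2.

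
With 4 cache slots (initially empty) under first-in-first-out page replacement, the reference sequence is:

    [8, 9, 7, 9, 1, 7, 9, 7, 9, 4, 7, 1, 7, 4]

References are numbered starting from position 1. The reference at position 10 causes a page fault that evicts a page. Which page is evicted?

pos 1: 8 -> fault, frames {8}
pos 2: 9 -> fault, frames {8,9}
pos 3: 7 -> fault, frames {8,9,7}
pos 4: 9 -> hit
pos 5: 1 -> fault, frames {8,9,7,1}
pos 6: 7 -> hit
pos 7: 9 -> hit
pos 8: 7 -> hit
pos 9: 9 -> hit
pos 10: 4 -> fault, evict 8, frames {9,7,1,4}
At position 10, page 8 is evicted.

8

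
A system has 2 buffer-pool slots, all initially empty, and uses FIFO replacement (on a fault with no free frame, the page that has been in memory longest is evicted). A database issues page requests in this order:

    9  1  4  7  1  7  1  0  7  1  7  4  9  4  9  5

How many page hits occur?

5

9 -> miss, frames {9}
1 -> miss, frames {9,1}
4 -> miss, evict 9, frames {1,4}
7 -> miss, evict 1, frames {4,7}
1 -> miss, evict 4, frames {7,1}
7 -> hit
1 -> hit
0 -> miss, evict 7, frames {1,0}
7 -> miss, evict 1, frames {0,7}
1 -> miss, evict 0, frames {7,1}
7 -> hit
4 -> miss, evict 7, frames {1,4}
9 -> miss, evict 1, frames {4,9}
4 -> hit
9 -> hit
5 -> miss, evict 4, frames {9,5}
Hits: 5.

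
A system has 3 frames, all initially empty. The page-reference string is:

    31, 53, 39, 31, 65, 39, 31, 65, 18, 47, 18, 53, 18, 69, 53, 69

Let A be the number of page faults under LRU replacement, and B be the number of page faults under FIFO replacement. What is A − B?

Under LRU: F F F . F . . . F F . F . F . . → 8 faults.
Under FIFO: F F F . F . F . F F . F . F . . → 9 faults.
A − B = 8 − 9 = -1.

-1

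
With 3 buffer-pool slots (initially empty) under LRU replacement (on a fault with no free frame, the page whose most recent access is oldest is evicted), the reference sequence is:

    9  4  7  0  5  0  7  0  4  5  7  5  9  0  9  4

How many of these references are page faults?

9: miss, frames [9]
4: miss, frames [9, 4]
7: miss, frames [9, 4, 7]
0: miss, evict 9, frames [4, 7, 0]
5: miss, evict 4, frames [7, 0, 5]
0: hit
7: hit
0: hit
4: miss, evict 5, frames [7, 0, 4]
5: miss, evict 7, frames [0, 4, 5]
7: miss, evict 0, frames [4, 5, 7]
5: hit
9: miss, evict 4, frames [7, 5, 9]
0: miss, evict 7, frames [5, 9, 0]
9: hit
4: miss, evict 5, frames [0, 9, 4]
Page faults: 11.

11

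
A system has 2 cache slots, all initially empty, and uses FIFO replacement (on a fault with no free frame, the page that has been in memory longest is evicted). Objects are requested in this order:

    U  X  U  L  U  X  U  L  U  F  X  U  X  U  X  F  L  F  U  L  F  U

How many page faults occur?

U: miss, frames (U)
X: miss, frames (U X)
U: hit
L: miss, evict U, frames (X L)
U: miss, evict X, frames (L U)
X: miss, evict L, frames (U X)
U: hit
L: miss, evict U, frames (X L)
U: miss, evict X, frames (L U)
F: miss, evict L, frames (U F)
X: miss, evict U, frames (F X)
U: miss, evict F, frames (X U)
X: hit
U: hit
X: hit
F: miss, evict X, frames (U F)
L: miss, evict U, frames (F L)
F: hit
U: miss, evict F, frames (L U)
L: hit
F: miss, evict L, frames (U F)
U: hit
Page faults: 14.

14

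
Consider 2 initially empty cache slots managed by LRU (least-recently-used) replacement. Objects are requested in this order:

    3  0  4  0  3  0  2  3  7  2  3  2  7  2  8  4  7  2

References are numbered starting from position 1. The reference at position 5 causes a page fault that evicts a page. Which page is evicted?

pos 1: 3 -> miss, frames (3)
pos 2: 0 -> miss, frames (3 0)
pos 3: 4 -> miss, evict 3, frames (0 4)
pos 4: 0 -> hit
pos 5: 3 -> miss, evict 4, frames (0 3)
At position 5, page 4 is evicted.

4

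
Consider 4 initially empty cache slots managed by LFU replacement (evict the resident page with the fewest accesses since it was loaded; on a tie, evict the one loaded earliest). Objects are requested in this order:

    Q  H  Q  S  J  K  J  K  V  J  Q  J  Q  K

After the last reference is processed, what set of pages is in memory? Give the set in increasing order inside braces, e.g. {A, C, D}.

{J, K, Q, V}

Q → miss, frames {Q}
H → miss, frames {Q,H}
Q → hit
S → miss, frames {Q,H,S}
J → miss, frames {Q,H,S,J}
K → miss, evict H, frames {Q,S,J,K}
J → hit
K → hit
V → miss, evict S, frames {Q,J,K,V}
J → hit
Q → hit
J → hit
Q → hit
K → hit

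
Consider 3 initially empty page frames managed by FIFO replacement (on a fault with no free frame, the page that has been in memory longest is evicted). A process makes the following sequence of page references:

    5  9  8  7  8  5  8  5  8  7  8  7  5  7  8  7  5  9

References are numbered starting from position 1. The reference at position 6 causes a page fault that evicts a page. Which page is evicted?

9

pos 1: 5 → miss, frames [5]
pos 2: 9 → miss, frames [5, 9]
pos 3: 8 → miss, frames [5, 9, 8]
pos 4: 7 → miss, evict 5, frames [9, 8, 7]
pos 5: 8 → hit
pos 6: 5 → miss, evict 9, frames [8, 7, 5]
At position 6, page 9 is evicted.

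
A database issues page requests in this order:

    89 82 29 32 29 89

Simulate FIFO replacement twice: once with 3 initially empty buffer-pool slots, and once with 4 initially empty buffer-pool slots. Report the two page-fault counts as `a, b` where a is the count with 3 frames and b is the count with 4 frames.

3 frames: F F F F . F → 5 faults.
4 frames: F F F F . . → 4 faults.
4 < 5: adding a frame reduced faults, as is typical.

5, 4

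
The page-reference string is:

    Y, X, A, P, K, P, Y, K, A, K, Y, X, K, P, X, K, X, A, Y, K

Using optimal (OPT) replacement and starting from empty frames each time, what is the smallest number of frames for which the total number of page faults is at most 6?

5

f=1: 20 faults
f=2: 13 faults
f=3: 10 faults
f=4: 7 faults
f=5: 5 faults
Smallest f with faults ≤ 6 is 5.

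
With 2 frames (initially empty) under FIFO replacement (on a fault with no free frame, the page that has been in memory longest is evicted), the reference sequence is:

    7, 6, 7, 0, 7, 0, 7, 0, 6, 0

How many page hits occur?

7 → fault, frames (7)
6 → fault, frames (7 6)
7 → hit
0 → fault, evict 7, frames (6 0)
7 → fault, evict 6, frames (0 7)
0 → hit
7 → hit
0 → hit
6 → fault, evict 0, frames (7 6)
0 → fault, evict 7, frames (6 0)
Hits: 4.

4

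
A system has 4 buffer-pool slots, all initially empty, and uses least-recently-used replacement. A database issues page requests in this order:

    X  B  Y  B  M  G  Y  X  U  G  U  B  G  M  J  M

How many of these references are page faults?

X → miss, frames [X]
B → miss, frames [X, B]
Y → miss, frames [X, B, Y]
B → hit
M → miss, frames [X, Y, B, M]
G → miss, evict X, frames [Y, B, M, G]
Y → hit
X → miss, evict B, frames [M, G, Y, X]
U → miss, evict M, frames [G, Y, X, U]
G → hit
U → hit
B → miss, evict Y, frames [X, G, U, B]
G → hit
M → miss, evict X, frames [U, B, G, M]
J → miss, evict U, frames [B, G, M, J]
M → hit
Page faults: 10.

10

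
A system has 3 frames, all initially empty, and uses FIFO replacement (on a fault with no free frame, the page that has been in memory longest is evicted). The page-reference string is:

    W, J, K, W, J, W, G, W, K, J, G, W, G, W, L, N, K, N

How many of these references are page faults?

9

W → fault, frames {W}
J → fault, frames {W,J}
K → fault, frames {W,J,K}
W → hit
J → hit
W → hit
G → fault, evict W, frames {J,K,G}
W → fault, evict J, frames {K,G,W}
K → hit
J → fault, evict K, frames {G,W,J}
G → hit
W → hit
G → hit
W → hit
L → fault, evict G, frames {W,J,L}
N → fault, evict W, frames {J,L,N}
K → fault, evict J, frames {L,N,K}
N → hit
Page faults: 9.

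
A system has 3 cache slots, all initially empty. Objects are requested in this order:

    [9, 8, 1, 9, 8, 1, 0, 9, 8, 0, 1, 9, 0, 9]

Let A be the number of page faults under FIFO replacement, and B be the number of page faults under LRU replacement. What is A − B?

Under FIFO: F F F . . . F F F . F . F F → 9 faults.
Under LRU: F F F . . . F F F . F F . . → 8 faults.
A − B = 9 − 8 = 1.

1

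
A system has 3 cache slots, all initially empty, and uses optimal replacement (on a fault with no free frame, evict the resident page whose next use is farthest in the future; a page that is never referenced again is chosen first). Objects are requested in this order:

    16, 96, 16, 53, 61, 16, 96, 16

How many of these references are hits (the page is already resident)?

16 → fault, frames [16]
96 → fault, frames [16, 96]
16 → hit
53 → fault, frames [16, 96, 53]
61 → fault, evict 53, frames [16, 96, 61]
16 → hit
96 → hit
16 → hit
Hits: 4.

4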